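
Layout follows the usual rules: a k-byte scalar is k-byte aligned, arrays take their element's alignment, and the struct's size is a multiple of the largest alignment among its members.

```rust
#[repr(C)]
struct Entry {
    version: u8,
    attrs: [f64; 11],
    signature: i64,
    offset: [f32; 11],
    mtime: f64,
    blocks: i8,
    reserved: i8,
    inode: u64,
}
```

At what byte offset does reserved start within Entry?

161

0..1  version  (1B, 1-aligned)
1..8  -- padding (7B)
8..96  attrs  (88B, 8-aligned)
96..104  signature  (8B, 8-aligned)
104..148  offset  (44B, 4-aligned)
148..152  -- padding (4B)
152..160  mtime  (8B, 8-aligned)
160..161  blocks  (1B, 1-aligned)
161..162  reserved  (1B, 1-aligned)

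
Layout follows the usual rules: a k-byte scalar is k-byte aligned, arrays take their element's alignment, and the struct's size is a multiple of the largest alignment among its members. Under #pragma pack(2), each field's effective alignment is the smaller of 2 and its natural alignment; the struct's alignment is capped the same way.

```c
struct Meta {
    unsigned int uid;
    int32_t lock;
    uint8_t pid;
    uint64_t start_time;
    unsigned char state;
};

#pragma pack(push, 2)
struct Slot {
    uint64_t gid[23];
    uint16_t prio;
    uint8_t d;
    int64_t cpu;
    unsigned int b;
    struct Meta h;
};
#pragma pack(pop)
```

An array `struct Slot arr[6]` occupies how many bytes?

Meta: uid at 0 (size 4, align 4) → ends 4; lock at 4 (size 4, align 4) → ends 8; pid at 8 (size 1, align 1) → ends 9; pad 7 to align 8 for start_time; start_time at 16 (size 8, align 8) → ends 24; state at 24 (size 1, align 1) → ends 25; tail pad 7 to reach multiple of 8; total 32 bytes, alignment 8
gid at 0 (size 184, align 2) → ends 184
prio at 184 (size 2, align 2) → ends 186
d at 186 (size 1, align 1) → ends 187
pad 1 to align 2 for cpu
cpu at 188 (size 8, align 2) → ends 196
b at 196 (size 4, align 2) → ends 200
h at 200 (size 32, align 2) → ends 232
total 232 bytes, alignment 2
array of 6: 6 × 232 = 1392

1392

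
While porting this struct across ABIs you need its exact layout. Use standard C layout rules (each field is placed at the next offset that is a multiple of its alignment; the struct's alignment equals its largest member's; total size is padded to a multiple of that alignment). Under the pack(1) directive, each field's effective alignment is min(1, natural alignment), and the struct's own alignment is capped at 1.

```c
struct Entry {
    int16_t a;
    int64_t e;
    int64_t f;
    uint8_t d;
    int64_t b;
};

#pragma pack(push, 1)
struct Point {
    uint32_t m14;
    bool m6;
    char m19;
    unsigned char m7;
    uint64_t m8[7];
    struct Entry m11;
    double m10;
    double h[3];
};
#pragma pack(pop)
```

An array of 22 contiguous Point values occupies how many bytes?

2970

Entry: @0: a [2B, align 2] → 2; +6 pad (align 8); @8: e [8B, align 8] → 16; @16: f [8B, align 8] → 24; @24: d [1B, align 1] → 25; +7 pad (align 8); @32: b [8B, align 8] → 40; size 40, align 8
@0: m14 [4B, align 1] → 4
@4: m6 [1B, align 1] → 5
@5: m19 [1B, align 1] → 6
@6: m7 [1B, align 1] → 7
@7: m8 [56B, align 1] → 63
@63: m11 [40B, align 1] → 103
@103: m10 [8B, align 1] → 111
@111: h [24B, align 1] → 135
size 135, align 1
array of 22: 22 × 135 = 2970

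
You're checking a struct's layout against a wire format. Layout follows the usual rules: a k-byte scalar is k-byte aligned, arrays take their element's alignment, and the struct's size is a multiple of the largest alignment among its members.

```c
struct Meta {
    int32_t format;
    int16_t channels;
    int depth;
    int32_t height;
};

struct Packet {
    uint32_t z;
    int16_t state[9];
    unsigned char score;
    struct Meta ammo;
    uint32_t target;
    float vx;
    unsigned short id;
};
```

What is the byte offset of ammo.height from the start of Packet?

36

Meta: format at 0 (size 4, align 4) → ends 4; channels at 4 (size 2, align 2) → ends 6; pad 2 to align 4 for depth; depth at 8 (size 4, align 4) → ends 12; height at 12 (size 4, align 4) → ends 16; total 16 bytes, alignment 4
z at 0 (size 4, align 4) → ends 4
state at 4 (size 18, align 2) → ends 22
score at 22 (size 1, align 1) → ends 23
pad 1 to align 4 for ammo
ammo at 24 (size 16, align 4) → ends 40
within Meta: height at 12
24 + 12 = 36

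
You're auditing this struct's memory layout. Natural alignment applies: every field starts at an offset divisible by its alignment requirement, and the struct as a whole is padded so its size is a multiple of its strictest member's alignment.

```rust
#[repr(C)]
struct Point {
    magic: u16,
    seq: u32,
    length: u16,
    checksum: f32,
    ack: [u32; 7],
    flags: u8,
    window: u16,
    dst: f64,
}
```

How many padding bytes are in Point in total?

0..2  magic  (2B, 2-aligned)
2..4  -- padding (2B)
4..8  seq  (4B, 4-aligned)
8..10  length  (2B, 2-aligned)
10..12  -- padding (2B)
12..16  checksum  (4B, 4-aligned)
16..44  ack  (28B, 4-aligned)
44..45  flags  (1B, 1-aligned)
45..46  -- padding (1B)
46..48  window  (2B, 2-aligned)
48..56  dst  (8B, 8-aligned)
sizeof = 56, alignof = 8
data bytes 51, size 56 → padding 5

5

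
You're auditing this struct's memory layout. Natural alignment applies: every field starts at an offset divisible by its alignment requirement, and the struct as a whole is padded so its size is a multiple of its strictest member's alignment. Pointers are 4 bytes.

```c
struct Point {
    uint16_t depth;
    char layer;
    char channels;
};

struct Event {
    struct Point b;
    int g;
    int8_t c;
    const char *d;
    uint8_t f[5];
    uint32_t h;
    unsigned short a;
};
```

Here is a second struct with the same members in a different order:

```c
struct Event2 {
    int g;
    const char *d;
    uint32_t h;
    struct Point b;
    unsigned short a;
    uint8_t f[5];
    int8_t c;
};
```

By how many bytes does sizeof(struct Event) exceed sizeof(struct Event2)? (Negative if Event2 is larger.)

8

Point: @0: depth [2B, align 2] → 2; @2: layer [1B, align 1] → 3; @3: channels [1B, align 1] → 4; size 4, align 2
@0: b [4B, align 2] → 4
@4: g [4B, align 4] → 8
@8: c [1B, align 1] → 9
+3 pad (align 4)
@12: d [4B, align 4] → 16
@16: f [5B, align 1] → 21
+3 pad (align 4)
@24: h [4B, align 4] → 28
@28: a [2B, align 2] → 30
+2 tail pad (align 4)
size 32, align 4
— Event2 —
@0: g [4B, align 4] → 4
@4: d [4B, align 4] → 8
@8: h [4B, align 4] → 12
@12: b [4B, align 2] → 16
@16: a [2B, align 2] → 18
@18: f [5B, align 1] → 23
@23: c [1B, align 1] → 24
size 24, align 4
32 − 24 = 8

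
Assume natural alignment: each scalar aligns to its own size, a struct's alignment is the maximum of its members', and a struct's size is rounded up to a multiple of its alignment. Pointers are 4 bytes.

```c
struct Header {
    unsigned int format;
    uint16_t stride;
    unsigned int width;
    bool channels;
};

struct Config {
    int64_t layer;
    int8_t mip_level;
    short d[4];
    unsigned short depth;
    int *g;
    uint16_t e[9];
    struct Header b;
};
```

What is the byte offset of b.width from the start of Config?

Header: @0: format [4B, align 4] → 4; @4: stride [2B, align 2] → 6; +2 pad (align 4); @8: width [4B, align 4] → 12; @12: channels [1B, align 1] → 13; +3 tail pad (align 4); size 16, align 4
@0: layer [8B, align 8] → 8
@8: mip_level [1B, align 1] → 9
+1 pad (align 2)
@10: d [8B, align 2] → 18
@18: depth [2B, align 2] → 20
@20: g [4B, align 4] → 24
@24: e [18B, align 2] → 42
+2 pad (align 4)
@44: b [16B, align 4] → 60
within Header: width at 8
44 + 8 = 52

52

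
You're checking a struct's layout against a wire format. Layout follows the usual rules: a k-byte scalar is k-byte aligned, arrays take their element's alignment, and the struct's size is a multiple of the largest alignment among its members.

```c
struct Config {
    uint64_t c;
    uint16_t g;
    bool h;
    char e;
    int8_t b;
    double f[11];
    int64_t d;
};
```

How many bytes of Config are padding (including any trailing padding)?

3

@0: c [8B, align 8] → 8
@8: g [2B, align 2] → 10
@10: h [1B, align 1] → 11
@11: e [1B, align 1] → 12
@12: b [1B, align 1] → 13
+3 pad (align 8)
@16: f [88B, align 8] → 104
@104: d [8B, align 8] → 112
size 112, align 8
data bytes 109, size 112 → padding 3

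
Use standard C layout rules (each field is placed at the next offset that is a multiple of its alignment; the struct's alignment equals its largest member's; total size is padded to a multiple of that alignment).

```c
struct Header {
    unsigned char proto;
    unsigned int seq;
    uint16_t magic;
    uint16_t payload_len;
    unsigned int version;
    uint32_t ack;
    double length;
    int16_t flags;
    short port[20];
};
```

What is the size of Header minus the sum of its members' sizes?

proto at 0 (size 1, align 1) → ends 1
pad 3 to align 4 for seq
seq at 4 (size 4, align 4) → ends 8
magic at 8 (size 2, align 2) → ends 10
payload_len at 10 (size 2, align 2) → ends 12
version at 12 (size 4, align 4) → ends 16
ack at 16 (size 4, align 4) → ends 20
pad 4 to align 8 for length
length at 24 (size 8, align 8) → ends 32
flags at 32 (size 2, align 2) → ends 34
port at 34 (size 40, align 2) → ends 74
tail pad 6 to reach multiple of 8
total 80 bytes, alignment 8
data bytes 67, size 80 → padding 13

13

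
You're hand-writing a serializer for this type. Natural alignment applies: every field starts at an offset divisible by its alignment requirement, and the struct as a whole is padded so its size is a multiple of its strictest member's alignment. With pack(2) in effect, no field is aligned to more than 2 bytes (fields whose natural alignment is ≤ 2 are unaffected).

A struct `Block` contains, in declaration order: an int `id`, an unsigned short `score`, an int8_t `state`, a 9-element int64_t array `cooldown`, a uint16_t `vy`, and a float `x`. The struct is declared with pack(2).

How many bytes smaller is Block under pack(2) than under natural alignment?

natural layout:
  id at 0 (size 4, align 4) → ends 4
  score at 4 (size 2, align 2) → ends 6
  state at 6 (size 1, align 1) → ends 7
  pad 1 to align 8 for cooldown
  cooldown at 8 (size 72, align 8) → ends 80
  vy at 80 (size 2, align 2) → ends 82
  pad 2 to align 4 for x
  x at 84 (size 4, align 4) → ends 88
  total 88 bytes, alignment 8
packed(2) layout:
  id at 0 (size 4, align 2) → ends 4
  score at 4 (size 2, align 2) → ends 6
  state at 6 (size 1, align 1) → ends 7
  pad 1 to align 2 for cooldown
  cooldown at 8 (size 72, align 2) → ends 80
  vy at 80 (size 2, align 2) → ends 82
  x at 82 (size 4, align 2) → ends 86
  total 86 bytes, alignment 2
88 − 86 = 2

2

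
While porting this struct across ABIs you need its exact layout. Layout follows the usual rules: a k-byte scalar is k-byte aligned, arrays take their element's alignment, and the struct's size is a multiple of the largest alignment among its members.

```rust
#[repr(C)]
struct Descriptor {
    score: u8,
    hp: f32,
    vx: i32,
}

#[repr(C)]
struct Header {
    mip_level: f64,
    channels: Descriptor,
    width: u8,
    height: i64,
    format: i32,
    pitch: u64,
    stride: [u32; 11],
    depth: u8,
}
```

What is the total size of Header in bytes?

Descriptor: 0..1  score  (1B, 1-aligned); 1..4  -- padding (3B); 4..8  hp  (4B, 4-aligned); 8..12  vx  (4B, 4-aligned); sizeof = 12, alignof = 4
0..8  mip_level  (8B, 8-aligned)
8..20  channels  (12B, 4-aligned)
20..21  width  (1B, 1-aligned)
21..24  -- padding (3B)
24..32  height  (8B, 8-aligned)
32..36  format  (4B, 4-aligned)
36..40  -- padding (4B)
40..48  pitch  (8B, 8-aligned)
48..92  stride  (44B, 4-aligned)
92..93  depth  (1B, 1-aligned)
93..96  -- tail padding (3B)
sizeof = 96, alignof = 8

96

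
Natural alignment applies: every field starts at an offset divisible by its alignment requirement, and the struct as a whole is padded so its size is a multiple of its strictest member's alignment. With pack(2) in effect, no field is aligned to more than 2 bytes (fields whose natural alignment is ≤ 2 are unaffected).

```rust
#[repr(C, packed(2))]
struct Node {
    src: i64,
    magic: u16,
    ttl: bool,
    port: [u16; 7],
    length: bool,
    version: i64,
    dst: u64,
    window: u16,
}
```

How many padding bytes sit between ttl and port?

@0: src [8B, align 2] → 8
@8: magic [2B, align 2] → 10
@10: ttl [1B, align 1] → 11
+1 pad (align 2)
@12: port [14B, align 2] → 26

1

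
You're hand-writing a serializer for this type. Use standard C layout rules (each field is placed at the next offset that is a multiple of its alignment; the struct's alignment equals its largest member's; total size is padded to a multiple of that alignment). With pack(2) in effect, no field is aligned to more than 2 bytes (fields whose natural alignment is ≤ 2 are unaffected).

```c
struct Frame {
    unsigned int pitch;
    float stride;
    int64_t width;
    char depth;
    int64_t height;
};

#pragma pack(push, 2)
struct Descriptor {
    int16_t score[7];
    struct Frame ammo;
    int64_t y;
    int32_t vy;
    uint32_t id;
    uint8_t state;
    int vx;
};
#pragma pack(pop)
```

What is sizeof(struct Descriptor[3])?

Frame: 0..4  pitch  (4B, 4-aligned); 4..8  stride  (4B, 4-aligned); 8..16  width  (8B, 8-aligned); 16..17  depth  (1B, 1-aligned); 17..24  -- padding (7B); 24..32  height  (8B, 8-aligned); sizeof = 32, alignof = 8
0..14  score  (14B, 2-aligned)
14..46  ammo  (32B, 2-aligned)
46..54  y  (8B, 2-aligned)
54..58  vy  (4B, 2-aligned)
58..62  id  (4B, 2-aligned)
62..63  state  (1B, 1-aligned)
63..64  -- padding (1B)
64..68  vx  (4B, 2-aligned)
sizeof = 68, alignof = 2
array of 3: 3 × 68 = 204

204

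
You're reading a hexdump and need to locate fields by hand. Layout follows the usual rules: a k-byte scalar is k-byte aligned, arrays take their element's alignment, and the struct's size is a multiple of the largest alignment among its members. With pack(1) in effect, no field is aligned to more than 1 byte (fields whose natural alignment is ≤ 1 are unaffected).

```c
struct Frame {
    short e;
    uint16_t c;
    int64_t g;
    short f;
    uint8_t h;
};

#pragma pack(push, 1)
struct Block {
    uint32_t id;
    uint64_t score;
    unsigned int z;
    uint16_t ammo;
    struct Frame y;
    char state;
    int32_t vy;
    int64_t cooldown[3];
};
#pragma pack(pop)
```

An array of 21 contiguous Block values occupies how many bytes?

Frame: e at 0 (size 2, align 2) → ends 2; c at 2 (size 2, align 2) → ends 4; pad 4 to align 8 for g; g at 8 (size 8, align 8) → ends 16; f at 16 (size 2, align 2) → ends 18; h at 18 (size 1, align 1) → ends 19; tail pad 5 to reach multiple of 8; total 24 bytes, alignment 8
id at 0 (size 4, align 1) → ends 4
score at 4 (size 8, align 1) → ends 12
z at 12 (size 4, align 1) → ends 16
ammo at 16 (size 2, align 1) → ends 18
y at 18 (size 24, align 1) → ends 42
state at 42 (size 1, align 1) → ends 43
vy at 43 (size 4, align 1) → ends 47
cooldown at 47 (size 24, align 1) → ends 71
total 71 bytes, alignment 1
array of 21: 21 × 71 = 1491

1491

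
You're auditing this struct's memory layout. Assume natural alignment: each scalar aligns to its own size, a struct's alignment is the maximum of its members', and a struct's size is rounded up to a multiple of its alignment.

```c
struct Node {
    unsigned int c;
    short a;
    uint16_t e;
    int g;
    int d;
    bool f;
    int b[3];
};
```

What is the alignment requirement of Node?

member alignments: c=4, a=2, e=2, g=4, d=4, f=1, b=4
max = 4

4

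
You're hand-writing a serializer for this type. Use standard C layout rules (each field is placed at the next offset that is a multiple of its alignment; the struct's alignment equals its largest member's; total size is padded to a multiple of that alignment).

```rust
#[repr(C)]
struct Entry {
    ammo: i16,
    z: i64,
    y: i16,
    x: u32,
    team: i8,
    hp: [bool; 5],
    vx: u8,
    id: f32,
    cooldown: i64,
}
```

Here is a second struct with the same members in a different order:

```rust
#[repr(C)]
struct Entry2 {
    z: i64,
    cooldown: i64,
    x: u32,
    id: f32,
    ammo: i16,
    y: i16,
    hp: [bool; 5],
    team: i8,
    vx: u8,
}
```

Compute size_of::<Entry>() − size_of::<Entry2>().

@0: ammo [2B, align 2] → 2
+6 pad (align 8)
@8: z [8B, align 8] → 16
@16: y [2B, align 2] → 18
+2 pad (align 4)
@20: x [4B, align 4] → 24
@24: team [1B, align 1] → 25
@25: hp [5B, align 1] → 30
@30: vx [1B, align 1] → 31
+1 pad (align 4)
@32: id [4B, align 4] → 36
+4 pad (align 8)
@40: cooldown [8B, align 8] → 48
size 48, align 8
— Entry2 —
@0: z [8B, align 8] → 8
@8: cooldown [8B, align 8] → 16
@16: x [4B, align 4] → 20
@20: id [4B, align 4] → 24
@24: ammo [2B, align 2] → 26
@26: y [2B, align 2] → 28
@28: hp [5B, align 1] → 33
@33: team [1B, align 1] → 34
@34: vx [1B, align 1] → 35
+5 tail pad (align 8)
size 40, align 8
48 − 40 = 8

8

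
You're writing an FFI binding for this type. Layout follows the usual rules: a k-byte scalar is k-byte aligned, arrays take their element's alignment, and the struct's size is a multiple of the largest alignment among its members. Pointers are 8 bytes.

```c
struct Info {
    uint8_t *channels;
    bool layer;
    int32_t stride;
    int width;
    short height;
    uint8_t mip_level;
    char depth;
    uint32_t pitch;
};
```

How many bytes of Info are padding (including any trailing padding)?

channels at 0 (size 8, align 8) → ends 8
layer at 8 (size 1, align 1) → ends 9
pad 3 to align 4 for stride
stride at 12 (size 4, align 4) → ends 16
width at 16 (size 4, align 4) → ends 20
height at 20 (size 2, align 2) → ends 22
mip_level at 22 (size 1, align 1) → ends 23
depth at 23 (size 1, align 1) → ends 24
pitch at 24 (size 4, align 4) → ends 28
tail pad 4 to reach multiple of 8
total 32 bytes, alignment 8
data bytes 25, size 32 → padding 7

7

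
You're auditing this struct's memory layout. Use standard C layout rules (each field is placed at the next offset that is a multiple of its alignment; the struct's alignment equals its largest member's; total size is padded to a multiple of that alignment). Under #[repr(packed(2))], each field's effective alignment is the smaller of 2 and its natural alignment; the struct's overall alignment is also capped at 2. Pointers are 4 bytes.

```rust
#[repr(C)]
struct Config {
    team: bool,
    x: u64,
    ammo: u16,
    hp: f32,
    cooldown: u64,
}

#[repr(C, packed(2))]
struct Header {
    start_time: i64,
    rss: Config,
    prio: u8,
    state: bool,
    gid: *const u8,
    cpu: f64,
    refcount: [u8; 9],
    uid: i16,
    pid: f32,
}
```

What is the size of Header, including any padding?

Config: 0..1  team  (1B, 1-aligned); 1..8  -- padding (7B); 8..16  x  (8B, 8-aligned); 16..18  ammo  (2B, 2-aligned); 18..20  -- padding (2B); 20..24  hp  (4B, 4-aligned); 24..32  cooldown  (8B, 8-aligned); sizeof = 32, alignof = 8
0..8  start_time  (8B, 2-aligned)
8..40  rss  (32B, 2-aligned)
40..41  prio  (1B, 1-aligned)
41..42  state  (1B, 1-aligned)
42..46  gid  (4B, 2-aligned)
46..54  cpu  (8B, 2-aligned)
54..63  refcount  (9B, 1-aligned)
63..64  -- padding (1B)
64..66  uid  (2B, 2-aligned)
66..70  pid  (4B, 2-aligned)
sizeof = 70, alignof = 2

70 bytes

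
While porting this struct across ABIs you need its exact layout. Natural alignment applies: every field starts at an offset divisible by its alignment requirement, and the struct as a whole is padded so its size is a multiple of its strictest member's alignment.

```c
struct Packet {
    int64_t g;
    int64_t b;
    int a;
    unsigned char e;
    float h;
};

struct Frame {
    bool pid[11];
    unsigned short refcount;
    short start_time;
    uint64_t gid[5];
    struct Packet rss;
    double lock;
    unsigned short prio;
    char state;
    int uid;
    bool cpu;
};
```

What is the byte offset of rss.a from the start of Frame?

Packet: @0: g [8B, align 8] → 8; @8: b [8B, align 8] → 16; @16: a [4B, align 4] → 20; @20: e [1B, align 1] → 21; +3 pad (align 4); @24: h [4B, align 4] → 28; +4 tail pad (align 8); size 32, align 8
@0: pid [11B, align 1] → 11
+1 pad (align 2)
@12: refcount [2B, align 2] → 14
@14: start_time [2B, align 2] → 16
@16: gid [40B, align 8] → 56
@56: rss [32B, align 8] → 88
within Packet: a at 16
56 + 16 = 72

72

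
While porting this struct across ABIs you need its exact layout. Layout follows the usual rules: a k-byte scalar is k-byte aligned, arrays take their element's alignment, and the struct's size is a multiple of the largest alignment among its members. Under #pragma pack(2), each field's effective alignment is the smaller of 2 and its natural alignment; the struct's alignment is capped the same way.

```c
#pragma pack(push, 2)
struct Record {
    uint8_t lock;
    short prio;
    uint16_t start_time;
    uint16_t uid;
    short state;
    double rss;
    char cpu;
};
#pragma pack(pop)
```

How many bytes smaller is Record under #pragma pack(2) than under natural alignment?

natural layout:
  0..1  lock  (1B, 1-aligned)
  1..2  -- padding (1B)
  2..4  prio  (2B, 2-aligned)
  4..6  start_time  (2B, 2-aligned)
  6..8  uid  (2B, 2-aligned)
  8..10  state  (2B, 2-aligned)
  10..16  -- padding (6B)
  16..24  rss  (8B, 8-aligned)
  24..25  cpu  (1B, 1-aligned)
  25..32  -- tail padding (7B)
  sizeof = 32, alignof = 8
packed(2) layout:
  0..1  lock  (1B, 1-aligned)
  1..2  -- padding (1B)
  2..4  prio  (2B, 2-aligned)
  4..6  start_time  (2B, 2-aligned)
  6..8  uid  (2B, 2-aligned)
  8..10  state  (2B, 2-aligned)
  10..18  rss  (8B, 2-aligned)
  18..19  cpu  (1B, 1-aligned)
  19..20  -- tail padding (1B)
  sizeof = 20, alignof = 2
32 − 20 = 12

12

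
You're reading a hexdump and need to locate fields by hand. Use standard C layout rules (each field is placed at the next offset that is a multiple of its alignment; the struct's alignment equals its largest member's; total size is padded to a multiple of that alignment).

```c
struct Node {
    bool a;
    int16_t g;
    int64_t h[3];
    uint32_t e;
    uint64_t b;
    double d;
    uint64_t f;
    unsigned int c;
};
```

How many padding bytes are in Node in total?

13

0..1  a  (1B, 1-aligned)
1..2  -- padding (1B)
2..4  g  (2B, 2-aligned)
4..8  -- padding (4B)
8..32  h  (24B, 8-aligned)
32..36  e  (4B, 4-aligned)
36..40  -- padding (4B)
40..48  b  (8B, 8-aligned)
48..56  d  (8B, 8-aligned)
56..64  f  (8B, 8-aligned)
64..68  c  (4B, 4-aligned)
68..72  -- tail padding (4B)
sizeof = 72, alignof = 8
data bytes 59, size 72 → padding 13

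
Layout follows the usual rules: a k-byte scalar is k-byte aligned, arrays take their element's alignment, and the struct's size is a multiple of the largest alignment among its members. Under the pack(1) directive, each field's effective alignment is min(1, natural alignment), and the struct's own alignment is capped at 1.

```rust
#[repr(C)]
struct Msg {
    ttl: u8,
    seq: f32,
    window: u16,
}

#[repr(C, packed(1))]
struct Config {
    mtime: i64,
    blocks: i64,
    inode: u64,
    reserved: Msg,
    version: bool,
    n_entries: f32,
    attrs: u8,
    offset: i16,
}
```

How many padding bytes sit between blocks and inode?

0

Msg: 0..1  ttl  (1B, 1-aligned); 1..4  -- padding (3B); 4..8  seq  (4B, 4-aligned); 8..10  window  (2B, 2-aligned); 10..12  -- tail padding (2B); sizeof = 12, alignof = 4
0..8  mtime  (8B, 1-aligned)
8..16  blocks  (8B, 1-aligned)
16..24  inode  (8B, 1-aligned)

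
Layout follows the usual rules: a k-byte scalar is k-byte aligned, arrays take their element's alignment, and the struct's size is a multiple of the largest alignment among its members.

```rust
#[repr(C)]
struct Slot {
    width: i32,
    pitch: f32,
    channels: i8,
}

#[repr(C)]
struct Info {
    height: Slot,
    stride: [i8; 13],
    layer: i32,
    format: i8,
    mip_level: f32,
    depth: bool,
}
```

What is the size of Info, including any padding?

Slot: width at 0 (size 4, align 4) → ends 4; pitch at 4 (size 4, align 4) → ends 8; channels at 8 (size 1, align 1) → ends 9; tail pad 3 to reach multiple of 4; total 12 bytes, alignment 4
height at 0 (size 12, align 4) → ends 12
stride at 12 (size 13, align 1) → ends 25
pad 3 to align 4 for layer
layer at 28 (size 4, align 4) → ends 32
format at 32 (size 1, align 1) → ends 33
pad 3 to align 4 for mip_level
mip_level at 36 (size 4, align 4) → ends 40
depth at 40 (size 1, align 1) → ends 41
tail pad 3 to reach multiple of 4
total 44 bytes, alignment 4

44 bytes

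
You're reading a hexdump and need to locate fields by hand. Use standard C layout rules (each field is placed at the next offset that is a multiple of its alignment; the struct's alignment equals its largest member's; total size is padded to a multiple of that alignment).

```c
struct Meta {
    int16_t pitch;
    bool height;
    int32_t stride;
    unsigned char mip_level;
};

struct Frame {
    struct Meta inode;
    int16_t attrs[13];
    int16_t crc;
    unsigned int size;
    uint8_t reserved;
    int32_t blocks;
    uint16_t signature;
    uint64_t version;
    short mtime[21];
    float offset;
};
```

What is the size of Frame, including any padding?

Meta: pitch at 0 (size 2, align 2) → ends 2; height at 2 (size 1, align 1) → ends 3; pad 1 to align 4 for stride; stride at 4 (size 4, align 4) → ends 8; mip_level at 8 (size 1, align 1) → ends 9; tail pad 3 to reach multiple of 4; total 12 bytes, alignment 4
inode at 0 (size 12, align 4) → ends 12
attrs at 12 (size 26, align 2) → ends 38
crc at 38 (size 2, align 2) → ends 40
size at 40 (size 4, align 4) → ends 44
reserved at 44 (size 1, align 1) → ends 45
pad 3 to align 4 for blocks
blocks at 48 (size 4, align 4) → ends 52
signature at 52 (size 2, align 2) → ends 54
pad 2 to align 8 for version
version at 56 (size 8, align 8) → ends 64
mtime at 64 (size 42, align 2) → ends 106
pad 2 to align 4 for offset
offset at 108 (size 4, align 4) → ends 112
total 112 bytes, alignment 8

112 bytes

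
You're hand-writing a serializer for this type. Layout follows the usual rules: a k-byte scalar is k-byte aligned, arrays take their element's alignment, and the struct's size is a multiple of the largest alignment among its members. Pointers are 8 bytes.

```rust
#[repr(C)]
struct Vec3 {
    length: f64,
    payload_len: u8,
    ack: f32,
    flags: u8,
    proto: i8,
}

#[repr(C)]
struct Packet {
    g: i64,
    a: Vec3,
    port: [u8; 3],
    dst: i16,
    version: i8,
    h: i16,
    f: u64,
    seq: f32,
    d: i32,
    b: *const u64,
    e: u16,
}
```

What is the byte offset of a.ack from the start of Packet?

20

Vec3: 0..8  length  (8B, 8-aligned); 8..9  payload_len  (1B, 1-aligned); 9..12  -- padding (3B); 12..16  ack  (4B, 4-aligned); 16..17  flags  (1B, 1-aligned); 17..18  proto  (1B, 1-aligned); 18..24  -- tail padding (6B); sizeof = 24, alignof = 8
0..8  g  (8B, 8-aligned)
8..32  a  (24B, 8-aligned)
within Vec3: ack at 12
8 + 12 = 20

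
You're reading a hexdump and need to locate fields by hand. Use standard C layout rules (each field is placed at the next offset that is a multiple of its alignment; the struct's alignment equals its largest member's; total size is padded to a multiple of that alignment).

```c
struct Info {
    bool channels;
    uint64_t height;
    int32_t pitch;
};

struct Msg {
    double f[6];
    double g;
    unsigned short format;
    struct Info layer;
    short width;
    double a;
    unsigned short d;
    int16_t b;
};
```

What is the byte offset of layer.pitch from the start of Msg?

80

Info: channels at 0 (size 1, align 1) → ends 1; pad 7 to align 8 for height; height at 8 (size 8, align 8) → ends 16; pitch at 16 (size 4, align 4) → ends 20; tail pad 4 to reach multiple of 8; total 24 bytes, alignment 8
f at 0 (size 48, align 8) → ends 48
g at 48 (size 8, align 8) → ends 56
format at 56 (size 2, align 2) → ends 58
pad 6 to align 8 for layer
layer at 64 (size 24, align 8) → ends 88
within Info: pitch at 16
64 + 16 = 80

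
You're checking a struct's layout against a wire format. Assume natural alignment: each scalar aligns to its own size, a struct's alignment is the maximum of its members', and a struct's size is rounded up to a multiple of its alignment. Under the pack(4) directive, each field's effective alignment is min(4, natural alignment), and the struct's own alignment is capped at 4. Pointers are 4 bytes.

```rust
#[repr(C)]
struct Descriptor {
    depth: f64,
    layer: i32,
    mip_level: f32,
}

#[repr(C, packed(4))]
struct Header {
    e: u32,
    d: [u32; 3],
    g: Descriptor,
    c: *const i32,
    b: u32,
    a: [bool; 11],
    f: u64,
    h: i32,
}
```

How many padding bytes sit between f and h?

0

Descriptor: @0: depth [8B, align 8] → 8; @8: layer [4B, align 4] → 12; @12: mip_level [4B, align 4] → 16; size 16, align 8
@0: e [4B, align 4] → 4
@4: d [12B, align 4] → 16
@16: g [16B, align 4] → 32
@32: c [4B, align 4] → 36
@36: b [4B, align 4] → 40
@40: a [11B, align 1] → 51
+1 pad (align 4)
@52: f [8B, align 4] → 60
@60: h [4B, align 4] → 64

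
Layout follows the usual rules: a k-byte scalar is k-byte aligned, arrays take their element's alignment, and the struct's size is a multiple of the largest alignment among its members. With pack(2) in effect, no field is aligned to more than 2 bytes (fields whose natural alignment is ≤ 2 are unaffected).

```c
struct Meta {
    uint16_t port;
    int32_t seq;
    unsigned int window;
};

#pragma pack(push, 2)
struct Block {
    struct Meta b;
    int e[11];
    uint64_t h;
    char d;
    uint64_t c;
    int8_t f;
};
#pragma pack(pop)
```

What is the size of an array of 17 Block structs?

Meta: 0..2  port  (2B, 2-aligned); 2..4  -- padding (2B); 4..8  seq  (4B, 4-aligned); 8..12  window  (4B, 4-aligned); sizeof = 12, alignof = 4
0..12  b  (12B, 2-aligned)
12..56  e  (44B, 2-aligned)
56..64  h  (8B, 2-aligned)
64..65  d  (1B, 1-aligned)
65..66  -- padding (1B)
66..74  c  (8B, 2-aligned)
74..75  f  (1B, 1-aligned)
75..76  -- tail padding (1B)
sizeof = 76, alignof = 2
array of 17: 17 × 76 = 1292

1292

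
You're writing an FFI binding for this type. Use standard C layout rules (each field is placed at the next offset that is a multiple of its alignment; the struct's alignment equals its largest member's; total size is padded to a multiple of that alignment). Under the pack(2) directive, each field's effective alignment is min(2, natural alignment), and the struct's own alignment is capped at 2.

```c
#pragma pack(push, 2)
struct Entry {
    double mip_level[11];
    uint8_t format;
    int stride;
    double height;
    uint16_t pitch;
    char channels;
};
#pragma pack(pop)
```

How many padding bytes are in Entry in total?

mip_level at 0 (size 88, align 2) → ends 88
format at 88 (size 1, align 1) → ends 89
pad 1 to align 2 for stride
stride at 90 (size 4, align 2) → ends 94
height at 94 (size 8, align 2) → ends 102
pitch at 102 (size 2, align 2) → ends 104
channels at 104 (size 1, align 1) → ends 105
tail pad 1 to reach multiple of 2
total 106 bytes, alignment 2
data bytes 104, size 106 → padding 2

2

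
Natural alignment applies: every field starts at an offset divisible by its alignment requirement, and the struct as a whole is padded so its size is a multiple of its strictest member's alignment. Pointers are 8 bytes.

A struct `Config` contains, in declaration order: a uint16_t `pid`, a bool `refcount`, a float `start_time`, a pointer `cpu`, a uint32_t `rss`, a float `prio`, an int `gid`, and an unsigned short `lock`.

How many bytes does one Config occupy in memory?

32

0..2  pid  (2B, 2-aligned)
2..3  refcount  (1B, 1-aligned)
3..4  -- padding (1B)
4..8  start_time  (4B, 4-aligned)
8..16  cpu  (8B, 8-aligned)
16..20  rss  (4B, 4-aligned)
20..24  prio  (4B, 4-aligned)
24..28  gid  (4B, 4-aligned)
28..30  lock  (2B, 2-aligned)
30..32  -- tail padding (2B)
sizeof = 32, alignof = 8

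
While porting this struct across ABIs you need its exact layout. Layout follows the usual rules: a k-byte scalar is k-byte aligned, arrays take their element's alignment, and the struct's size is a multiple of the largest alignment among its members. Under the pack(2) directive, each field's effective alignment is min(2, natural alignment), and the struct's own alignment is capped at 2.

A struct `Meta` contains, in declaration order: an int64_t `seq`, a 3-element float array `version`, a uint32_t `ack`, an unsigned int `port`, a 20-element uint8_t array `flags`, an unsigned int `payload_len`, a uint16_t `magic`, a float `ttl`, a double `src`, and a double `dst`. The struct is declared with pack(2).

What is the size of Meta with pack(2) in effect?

74

seq at 0 (size 8, align 2) → ends 8
version at 8 (size 12, align 2) → ends 20
ack at 20 (size 4, align 2) → ends 24
port at 24 (size 4, align 2) → ends 28
flags at 28 (size 20, align 1) → ends 48
payload_len at 48 (size 4, align 2) → ends 52
magic at 52 (size 2, align 2) → ends 54
ttl at 54 (size 4, align 2) → ends 58
src at 58 (size 8, align 2) → ends 66
dst at 66 (size 8, align 2) → ends 74
total 74 bytes, alignment 2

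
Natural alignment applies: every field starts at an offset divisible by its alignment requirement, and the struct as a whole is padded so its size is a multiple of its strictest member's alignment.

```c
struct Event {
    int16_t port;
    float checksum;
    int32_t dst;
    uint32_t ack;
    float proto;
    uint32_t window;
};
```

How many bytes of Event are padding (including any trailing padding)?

port at 0 (size 2, align 2) → ends 2
pad 2 to align 4 for checksum
checksum at 4 (size 4, align 4) → ends 8
dst at 8 (size 4, align 4) → ends 12
ack at 12 (size 4, align 4) → ends 16
proto at 16 (size 4, align 4) → ends 20
window at 20 (size 4, align 4) → ends 24
total 24 bytes, alignment 4
data bytes 22, size 24 → padding 2

2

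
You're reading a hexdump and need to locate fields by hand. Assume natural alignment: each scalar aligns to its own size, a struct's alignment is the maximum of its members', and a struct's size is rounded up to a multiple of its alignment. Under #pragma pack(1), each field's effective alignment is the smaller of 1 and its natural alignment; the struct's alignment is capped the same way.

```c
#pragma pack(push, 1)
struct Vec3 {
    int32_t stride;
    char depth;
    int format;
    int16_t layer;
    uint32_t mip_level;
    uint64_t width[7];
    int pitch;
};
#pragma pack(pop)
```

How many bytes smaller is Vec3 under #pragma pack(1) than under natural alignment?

13

natural layout:
  stride at 0 (size 4, align 4) → ends 4
  depth at 4 (size 1, align 1) → ends 5
  pad 3 to align 4 for format
  format at 8 (size 4, align 4) → ends 12
  layer at 12 (size 2, align 2) → ends 14
  pad 2 to align 4 for mip_level
  mip_level at 16 (size 4, align 4) → ends 20
  pad 4 to align 8 for width
  width at 24 (size 56, align 8) → ends 80
  pitch at 80 (size 4, align 4) → ends 84
  tail pad 4 to reach multiple of 8
  total 88 bytes, alignment 8
packed(1) layout:
  stride at 0 (size 4, align 1) → ends 4
  depth at 4 (size 1, align 1) → ends 5
  format at 5 (size 4, align 1) → ends 9
  layer at 9 (size 2, align 1) → ends 11
  mip_level at 11 (size 4, align 1) → ends 15
  width at 15 (size 56, align 1) → ends 71
  pitch at 71 (size 4, align 1) → ends 75
  total 75 bytes, alignment 1
88 − 75 = 13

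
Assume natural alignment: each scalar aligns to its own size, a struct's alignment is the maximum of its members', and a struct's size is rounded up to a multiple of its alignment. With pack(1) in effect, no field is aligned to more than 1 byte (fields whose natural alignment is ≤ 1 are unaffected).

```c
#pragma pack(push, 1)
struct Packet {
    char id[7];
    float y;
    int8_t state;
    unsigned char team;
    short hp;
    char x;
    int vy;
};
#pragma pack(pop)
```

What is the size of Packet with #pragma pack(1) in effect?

id at 0 (size 7, align 1) → ends 7
y at 7 (size 4, align 1) → ends 11
state at 11 (size 1, align 1) → ends 12
team at 12 (size 1, align 1) → ends 13
hp at 13 (size 2, align 1) → ends 15
x at 15 (size 1, align 1) → ends 16
vy at 16 (size 4, align 1) → ends 20
total 20 bytes, alignment 1

20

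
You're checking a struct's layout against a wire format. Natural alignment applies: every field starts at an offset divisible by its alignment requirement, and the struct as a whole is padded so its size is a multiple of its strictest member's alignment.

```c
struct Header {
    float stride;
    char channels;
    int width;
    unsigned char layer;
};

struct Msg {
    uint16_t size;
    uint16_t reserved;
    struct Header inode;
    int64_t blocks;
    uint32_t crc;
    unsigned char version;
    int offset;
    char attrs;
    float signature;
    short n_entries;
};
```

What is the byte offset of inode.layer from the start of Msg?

16

Header: stride at 0 (size 4, align 4) → ends 4; channels at 4 (size 1, align 1) → ends 5; pad 3 to align 4 for width; width at 8 (size 4, align 4) → ends 12; layer at 12 (size 1, align 1) → ends 13; tail pad 3 to reach multiple of 4; total 16 bytes, alignment 4
size at 0 (size 2, align 2) → ends 2
reserved at 2 (size 2, align 2) → ends 4
inode at 4 (size 16, align 4) → ends 20
within Header: layer at 12
4 + 12 = 16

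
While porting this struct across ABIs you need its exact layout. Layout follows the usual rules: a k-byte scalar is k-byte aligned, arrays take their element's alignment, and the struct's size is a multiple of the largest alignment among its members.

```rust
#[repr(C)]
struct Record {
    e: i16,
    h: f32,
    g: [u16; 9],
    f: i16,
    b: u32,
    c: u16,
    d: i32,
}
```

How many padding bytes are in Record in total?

4

@0: e [2B, align 2] → 2
+2 pad (align 4)
@4: h [4B, align 4] → 8
@8: g [18B, align 2] → 26
@26: f [2B, align 2] → 28
@28: b [4B, align 4] → 32
@32: c [2B, align 2] → 34
+2 pad (align 4)
@36: d [4B, align 4] → 40
size 40, align 4
data bytes 36, size 40 → padding 4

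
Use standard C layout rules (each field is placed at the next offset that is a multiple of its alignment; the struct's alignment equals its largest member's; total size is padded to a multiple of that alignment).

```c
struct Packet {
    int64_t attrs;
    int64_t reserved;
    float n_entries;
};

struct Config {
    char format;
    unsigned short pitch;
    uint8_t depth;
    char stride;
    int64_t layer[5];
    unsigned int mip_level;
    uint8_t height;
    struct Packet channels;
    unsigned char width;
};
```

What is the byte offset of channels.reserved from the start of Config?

64

Packet: attrs at 0 (size 8, align 8) → ends 8; reserved at 8 (size 8, align 8) → ends 16; n_entries at 16 (size 4, align 4) → ends 20; tail pad 4 to reach multiple of 8; total 24 bytes, alignment 8
format at 0 (size 1, align 1) → ends 1
pad 1 to align 2 for pitch
pitch at 2 (size 2, align 2) → ends 4
depth at 4 (size 1, align 1) → ends 5
stride at 5 (size 1, align 1) → ends 6
pad 2 to align 8 for layer
layer at 8 (size 40, align 8) → ends 48
mip_level at 48 (size 4, align 4) → ends 52
height at 52 (size 1, align 1) → ends 53
pad 3 to align 8 for channels
channels at 56 (size 24, align 8) → ends 80
within Packet: reserved at 8
56 + 8 = 64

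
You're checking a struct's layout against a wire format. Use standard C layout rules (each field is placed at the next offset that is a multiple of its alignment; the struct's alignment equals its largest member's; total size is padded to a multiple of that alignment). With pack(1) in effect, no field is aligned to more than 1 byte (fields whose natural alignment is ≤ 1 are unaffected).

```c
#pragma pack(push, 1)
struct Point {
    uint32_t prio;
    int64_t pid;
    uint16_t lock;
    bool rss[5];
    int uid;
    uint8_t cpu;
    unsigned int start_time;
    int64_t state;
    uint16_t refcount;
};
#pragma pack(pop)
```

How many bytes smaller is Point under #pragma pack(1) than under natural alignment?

natural layout:
  0..4  prio  (4B, 4-aligned)
  4..8  -- padding (4B)
  8..16  pid  (8B, 8-aligned)
  16..18  lock  (2B, 2-aligned)
  18..23  rss  (5B, 1-aligned)
  23..24  -- padding (1B)
  24..28  uid  (4B, 4-aligned)
  28..29  cpu  (1B, 1-aligned)
  29..32  -- padding (3B)
  32..36  start_time  (4B, 4-aligned)
  36..40  -- padding (4B)
  40..48  state  (8B, 8-aligned)
  48..50  refcount  (2B, 2-aligned)
  50..56  -- tail padding (6B)
  sizeof = 56, alignof = 8
packed(1) layout:
  0..4  prio  (4B, 1-aligned)
  4..12  pid  (8B, 1-aligned)
  12..14  lock  (2B, 1-aligned)
  14..19  rss  (5B, 1-aligned)
  19..23  uid  (4B, 1-aligned)
  23..24  cpu  (1B, 1-aligned)
  24..28  start_time  (4B, 1-aligned)
  28..36  state  (8B, 1-aligned)
  36..38  refcount  (2B, 1-aligned)
  sizeof = 38, alignof = 1
56 − 38 = 18

18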